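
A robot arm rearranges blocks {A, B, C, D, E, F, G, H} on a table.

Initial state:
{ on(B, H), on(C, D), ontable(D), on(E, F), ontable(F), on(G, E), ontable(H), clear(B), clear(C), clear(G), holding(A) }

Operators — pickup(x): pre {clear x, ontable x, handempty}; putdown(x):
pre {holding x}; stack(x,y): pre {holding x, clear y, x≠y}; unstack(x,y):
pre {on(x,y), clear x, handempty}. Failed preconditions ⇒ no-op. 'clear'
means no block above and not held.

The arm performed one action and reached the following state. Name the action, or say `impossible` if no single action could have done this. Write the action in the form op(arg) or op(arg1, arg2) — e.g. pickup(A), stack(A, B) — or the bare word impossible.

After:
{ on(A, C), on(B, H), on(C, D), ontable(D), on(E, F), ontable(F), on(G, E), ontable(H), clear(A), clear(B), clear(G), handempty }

stack(A, C)

target: towers=[D/C/A; F/E/G; H/B] holding=-
        putdown(A) → towers=[A; D/C; F/E/G; H/B] holding=-
       stack(A, G) → towers=[D/C; F/E/G/A; H/B] holding=-
       stack(A, B) → towers=[D/C; F/E/G; H/B/A] holding=-
       stack(A, C) → towers=[D/C/A; F/E/G; H/B] holding=-  ← match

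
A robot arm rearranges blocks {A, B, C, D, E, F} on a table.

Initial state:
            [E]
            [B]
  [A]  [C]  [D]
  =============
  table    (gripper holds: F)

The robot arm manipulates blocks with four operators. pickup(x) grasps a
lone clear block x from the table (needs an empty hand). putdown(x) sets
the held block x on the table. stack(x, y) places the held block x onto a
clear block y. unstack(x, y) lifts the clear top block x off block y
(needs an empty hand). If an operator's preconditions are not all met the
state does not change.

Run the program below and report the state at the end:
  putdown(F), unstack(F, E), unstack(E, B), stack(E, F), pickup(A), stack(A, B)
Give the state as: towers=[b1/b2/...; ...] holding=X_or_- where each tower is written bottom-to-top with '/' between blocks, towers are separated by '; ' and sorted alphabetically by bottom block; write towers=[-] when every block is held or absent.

step 1 (putdown(F)): towers=[A; C; D/B/E; F] holding=-
step 2 (unstack(F, E)) [no-op]: towers=[A; C; D/B/E; F] holding=-
step 3 (unstack(E, B)): towers=[A; C; D/B; F] holding=E
step 4 (stack(E, F)): towers=[A; C; D/B; F/E] holding=-
step 5 (pickup(A)): towers=[C; D/B; F/E] holding=A
step 6 (stack(A, B)): towers=[C; D/B/A; F/E] holding=-

towers=[C; D/B/A; F/E] holding=-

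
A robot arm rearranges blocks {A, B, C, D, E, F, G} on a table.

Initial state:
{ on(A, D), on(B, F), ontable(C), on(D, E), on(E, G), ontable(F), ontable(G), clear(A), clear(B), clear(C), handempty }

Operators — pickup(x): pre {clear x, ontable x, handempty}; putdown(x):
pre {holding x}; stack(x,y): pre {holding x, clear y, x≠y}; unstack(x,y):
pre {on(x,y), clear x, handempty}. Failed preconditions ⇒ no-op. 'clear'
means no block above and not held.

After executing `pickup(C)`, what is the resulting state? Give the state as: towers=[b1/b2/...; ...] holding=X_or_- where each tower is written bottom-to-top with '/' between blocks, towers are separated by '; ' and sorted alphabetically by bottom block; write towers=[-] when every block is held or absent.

towers=[F/B; G/E/D/A] holding=C

before: towers=[C; F/B; G/E/D/A] holding=-
pre[pickup(C)]: clear(C) ✓, ontable(C) ✓, handempty ✓
all met → apply pickup(C)
after:  towers=[F/B; G/E/D/A] holding=C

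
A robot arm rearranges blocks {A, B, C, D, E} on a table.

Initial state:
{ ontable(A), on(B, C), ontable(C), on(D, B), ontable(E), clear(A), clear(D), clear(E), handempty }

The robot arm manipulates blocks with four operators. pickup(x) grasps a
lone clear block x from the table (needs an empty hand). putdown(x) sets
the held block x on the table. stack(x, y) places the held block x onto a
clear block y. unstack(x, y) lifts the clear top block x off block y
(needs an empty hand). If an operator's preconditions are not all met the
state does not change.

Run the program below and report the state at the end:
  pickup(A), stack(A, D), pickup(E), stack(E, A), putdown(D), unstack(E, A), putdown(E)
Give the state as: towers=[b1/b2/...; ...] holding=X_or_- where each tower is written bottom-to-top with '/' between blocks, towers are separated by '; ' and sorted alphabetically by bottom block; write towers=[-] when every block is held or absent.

towers=[C/B/D/A; E] holding=-

step 1 (pickup(A)): towers=[C/B/D; E] holding=A
step 2 (stack(A, D)): towers=[C/B/D/A; E] holding=-
step 3 (pickup(E)): towers=[C/B/D/A] holding=E
step 4 (stack(E, A)): towers=[C/B/D/A/E] holding=-
step 5 (putdown(D)) [no-op]: towers=[C/B/D/A/E] holding=-
step 6 (unstack(E, A)): towers=[C/B/D/A] holding=E
step 7 (putdown(E)): towers=[C/B/D/A; E] holding=-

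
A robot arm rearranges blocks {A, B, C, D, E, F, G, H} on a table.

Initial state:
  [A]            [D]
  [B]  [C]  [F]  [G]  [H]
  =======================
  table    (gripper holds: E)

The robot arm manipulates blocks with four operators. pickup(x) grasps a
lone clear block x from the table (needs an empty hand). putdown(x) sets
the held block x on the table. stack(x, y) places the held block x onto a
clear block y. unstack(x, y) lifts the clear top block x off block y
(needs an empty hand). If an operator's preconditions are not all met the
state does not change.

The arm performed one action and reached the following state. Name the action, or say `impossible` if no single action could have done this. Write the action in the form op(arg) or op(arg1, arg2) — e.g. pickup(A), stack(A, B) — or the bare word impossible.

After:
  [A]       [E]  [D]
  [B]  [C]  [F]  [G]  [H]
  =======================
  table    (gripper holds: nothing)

target: towers=[B/A; C; F/E; G/D; H] holding=-
        putdown(E) → towers=[B/A; C; E; F; G/D; H] holding=-
       stack(E, A) → towers=[B/A/E; C; F; G/D; H] holding=-
       stack(E, H) → towers=[B/A; C; F; G/D; H/E] holding=-
       stack(E, F) → towers=[B/A; C; F/E; G/D; H] holding=-  ← match
       stack(E, D) → towers=[B/A; C; F; G/D/E; H] holding=-
       stack(E, C) → towers=[B/A; C/E; F; G/D; H] holding=-

stack(E, F)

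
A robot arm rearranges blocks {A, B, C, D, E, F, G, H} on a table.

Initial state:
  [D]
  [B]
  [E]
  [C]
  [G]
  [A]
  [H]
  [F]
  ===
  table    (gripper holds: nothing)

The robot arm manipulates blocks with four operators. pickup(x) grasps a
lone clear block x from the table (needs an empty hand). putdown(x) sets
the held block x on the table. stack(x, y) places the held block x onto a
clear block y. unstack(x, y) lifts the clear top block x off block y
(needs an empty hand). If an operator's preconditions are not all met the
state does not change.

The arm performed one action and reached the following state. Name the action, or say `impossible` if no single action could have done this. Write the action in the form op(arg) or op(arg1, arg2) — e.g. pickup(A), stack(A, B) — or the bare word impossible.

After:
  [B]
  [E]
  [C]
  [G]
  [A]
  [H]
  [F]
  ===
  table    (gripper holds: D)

target: towers=[F/H/A/G/C/E/B] holding=D
     unstack(D, B) → towers=[F/H/A/G/C/E/B] holding=D  ← match

unstack(D, B)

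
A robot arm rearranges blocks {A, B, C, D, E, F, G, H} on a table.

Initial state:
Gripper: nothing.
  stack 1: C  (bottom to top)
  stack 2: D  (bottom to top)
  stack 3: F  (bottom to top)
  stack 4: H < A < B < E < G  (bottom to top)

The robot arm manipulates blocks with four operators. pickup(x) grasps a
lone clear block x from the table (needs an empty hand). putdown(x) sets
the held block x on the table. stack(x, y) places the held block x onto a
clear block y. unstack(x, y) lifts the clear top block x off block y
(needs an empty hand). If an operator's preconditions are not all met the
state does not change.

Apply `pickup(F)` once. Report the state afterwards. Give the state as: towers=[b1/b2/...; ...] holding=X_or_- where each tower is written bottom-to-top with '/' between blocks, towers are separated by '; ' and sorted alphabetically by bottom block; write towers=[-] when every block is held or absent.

towers=[C; D; H/A/B/E/G] holding=F

before: towers=[C; D; F; H/A/B/E/G] holding=-
pre[pickup(F)]: clear(F) yes, ontable(F) yes, handempty yes
all met → apply pickup(F)
after:  towers=[C; D; H/A/B/E/G] holding=F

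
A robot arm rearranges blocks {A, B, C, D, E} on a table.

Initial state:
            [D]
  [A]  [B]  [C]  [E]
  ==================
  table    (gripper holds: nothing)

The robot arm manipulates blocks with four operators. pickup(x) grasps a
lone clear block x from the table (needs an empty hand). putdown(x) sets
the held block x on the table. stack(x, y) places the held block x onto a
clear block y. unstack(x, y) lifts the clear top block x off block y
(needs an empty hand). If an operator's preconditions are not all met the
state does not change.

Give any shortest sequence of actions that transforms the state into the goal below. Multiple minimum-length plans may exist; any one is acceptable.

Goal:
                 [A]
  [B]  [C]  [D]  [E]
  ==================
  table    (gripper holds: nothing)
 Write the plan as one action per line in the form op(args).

step 1 (unstack(D, C)): towers=[A; B; C; E] holding=D
step 2 (putdown(D)): towers=[A; B; C; D; E] holding=-
step 3 (pickup(A)): towers=[B; C; D; E] holding=A
step 4 (stack(A, E)): towers=[B; C; D; E/A] holding=-
goal check: towers=[B; C; D; E/A] holding=- — reached (length 4, optimal by BFS)

unstack(D, C)
putdown(D)
pickup(A)
stack(A, E)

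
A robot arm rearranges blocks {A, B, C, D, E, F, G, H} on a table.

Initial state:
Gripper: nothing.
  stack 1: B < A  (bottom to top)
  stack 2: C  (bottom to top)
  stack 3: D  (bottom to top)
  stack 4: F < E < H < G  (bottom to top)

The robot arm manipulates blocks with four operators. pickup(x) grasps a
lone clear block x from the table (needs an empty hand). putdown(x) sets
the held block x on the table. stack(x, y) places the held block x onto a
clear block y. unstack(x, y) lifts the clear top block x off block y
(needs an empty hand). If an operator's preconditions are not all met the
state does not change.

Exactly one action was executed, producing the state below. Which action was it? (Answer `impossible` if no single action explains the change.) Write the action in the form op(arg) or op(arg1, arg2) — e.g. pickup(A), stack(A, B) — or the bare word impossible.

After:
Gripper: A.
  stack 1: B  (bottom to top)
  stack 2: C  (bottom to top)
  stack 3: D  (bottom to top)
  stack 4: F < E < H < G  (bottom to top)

unstack(A, B)

target: towers=[B; C; D; F/E/H/G] holding=A
     unstack(G, H) → towers=[B/A; C; D; F/E/H] holding=G
     unstack(A, B) → towers=[B; C; D; F/E/H/G] holding=A  ← match
         pickup(D) → towers=[B/A; C; F/E/H/G] holding=D
         pickup(C) → towers=[B/A; D; F/E/H/G] holding=C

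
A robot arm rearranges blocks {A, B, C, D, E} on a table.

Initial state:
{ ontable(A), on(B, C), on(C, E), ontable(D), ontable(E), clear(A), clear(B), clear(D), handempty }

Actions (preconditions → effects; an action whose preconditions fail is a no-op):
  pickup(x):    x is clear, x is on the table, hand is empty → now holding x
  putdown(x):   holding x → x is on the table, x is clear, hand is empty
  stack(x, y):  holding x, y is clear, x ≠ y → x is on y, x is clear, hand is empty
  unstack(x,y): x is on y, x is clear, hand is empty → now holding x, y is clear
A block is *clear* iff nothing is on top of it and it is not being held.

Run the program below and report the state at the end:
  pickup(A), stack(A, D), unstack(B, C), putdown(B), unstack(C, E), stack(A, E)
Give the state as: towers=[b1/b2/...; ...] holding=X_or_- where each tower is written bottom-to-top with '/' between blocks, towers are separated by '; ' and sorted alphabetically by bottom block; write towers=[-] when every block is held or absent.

towers=[B; D/A; E] holding=C

step 1 (pickup(A)): towers=[D; E/C/B] holding=A
step 2 (stack(A, D)): towers=[D/A; E/C/B] holding=-
step 3 (unstack(B, C)): towers=[D/A; E/C] holding=B
step 4 (putdown(B)): towers=[B; D/A; E/C] holding=-
step 5 (unstack(C, E)): towers=[B; D/A; E] holding=C
step 6 (stack(A, E)) [no-op]: towers=[B; D/A; E] holding=C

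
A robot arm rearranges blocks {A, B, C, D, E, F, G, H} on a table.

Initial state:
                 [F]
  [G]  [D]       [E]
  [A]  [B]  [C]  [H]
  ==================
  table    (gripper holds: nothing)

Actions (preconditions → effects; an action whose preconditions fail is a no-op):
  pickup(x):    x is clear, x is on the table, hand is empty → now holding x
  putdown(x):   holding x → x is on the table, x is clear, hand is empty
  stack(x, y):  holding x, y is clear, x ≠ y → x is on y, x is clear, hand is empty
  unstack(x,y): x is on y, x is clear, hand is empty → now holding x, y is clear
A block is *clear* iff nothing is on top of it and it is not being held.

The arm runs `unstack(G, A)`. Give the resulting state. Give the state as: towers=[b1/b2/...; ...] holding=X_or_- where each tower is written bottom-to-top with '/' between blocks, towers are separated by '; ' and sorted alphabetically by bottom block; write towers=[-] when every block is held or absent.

before: towers=[A/G; B/D; C; H/E/F] holding=-
pre[unstack(G, A)]: on(G,A) yes, clear(G) yes, handempty yes
all met → apply unstack(G, A)
after:  towers=[A; B/D; C; H/E/F] holding=G

towers=[A; B/D; C; H/E/F] holding=G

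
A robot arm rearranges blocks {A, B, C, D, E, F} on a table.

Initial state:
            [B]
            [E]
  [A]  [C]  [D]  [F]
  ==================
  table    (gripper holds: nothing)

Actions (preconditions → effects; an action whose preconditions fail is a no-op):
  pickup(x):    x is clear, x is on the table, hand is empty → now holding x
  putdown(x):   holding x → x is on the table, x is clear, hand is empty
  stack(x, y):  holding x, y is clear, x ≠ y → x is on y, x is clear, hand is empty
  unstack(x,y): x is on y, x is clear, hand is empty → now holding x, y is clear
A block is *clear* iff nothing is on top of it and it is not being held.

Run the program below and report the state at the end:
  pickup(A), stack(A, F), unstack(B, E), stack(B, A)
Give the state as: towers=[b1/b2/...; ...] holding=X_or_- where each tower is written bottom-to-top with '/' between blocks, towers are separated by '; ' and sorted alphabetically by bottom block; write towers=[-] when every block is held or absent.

towers=[C; D/E; F/A/B] holding=-

step 1 (pickup(A)): towers=[C; D/E/B; F] holding=A
step 2 (stack(A, F)): towers=[C; D/E/B; F/A] holding=-
step 3 (unstack(B, E)): towers=[C; D/E; F/A] holding=B
step 4 (stack(B, A)): towers=[C; D/E; F/A/B] holding=-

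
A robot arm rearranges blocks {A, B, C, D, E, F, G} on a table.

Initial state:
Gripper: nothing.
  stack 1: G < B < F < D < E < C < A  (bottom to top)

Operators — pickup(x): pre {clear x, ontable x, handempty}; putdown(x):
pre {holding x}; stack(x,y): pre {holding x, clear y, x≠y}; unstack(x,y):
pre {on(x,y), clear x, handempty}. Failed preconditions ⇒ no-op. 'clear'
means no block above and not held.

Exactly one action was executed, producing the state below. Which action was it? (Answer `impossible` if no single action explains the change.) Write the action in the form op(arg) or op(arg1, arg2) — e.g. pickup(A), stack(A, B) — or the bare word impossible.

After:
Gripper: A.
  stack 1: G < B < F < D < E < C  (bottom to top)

unstack(A, C)

target: towers=[G/B/F/D/E/C] holding=A
     unstack(A, C) → towers=[G/B/F/D/E/C] holding=A  ← match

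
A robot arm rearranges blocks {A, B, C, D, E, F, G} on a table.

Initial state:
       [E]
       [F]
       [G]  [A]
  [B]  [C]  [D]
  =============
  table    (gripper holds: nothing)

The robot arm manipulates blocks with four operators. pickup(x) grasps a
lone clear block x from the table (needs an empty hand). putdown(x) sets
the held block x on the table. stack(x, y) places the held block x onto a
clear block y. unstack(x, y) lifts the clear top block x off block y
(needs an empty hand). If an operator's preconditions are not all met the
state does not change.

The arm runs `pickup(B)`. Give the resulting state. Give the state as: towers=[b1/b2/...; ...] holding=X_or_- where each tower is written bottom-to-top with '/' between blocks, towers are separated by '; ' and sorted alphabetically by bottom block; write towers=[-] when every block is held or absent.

before: towers=[B; C/G/F/E; D/A] holding=-
pre[pickup(B)]: clear(B) yes, ontable(B) yes, handempty yes
all met → apply pickup(B)
after:  towers=[C/G/F/E; D/A] holding=B

towers=[C/G/F/E; D/A] holding=B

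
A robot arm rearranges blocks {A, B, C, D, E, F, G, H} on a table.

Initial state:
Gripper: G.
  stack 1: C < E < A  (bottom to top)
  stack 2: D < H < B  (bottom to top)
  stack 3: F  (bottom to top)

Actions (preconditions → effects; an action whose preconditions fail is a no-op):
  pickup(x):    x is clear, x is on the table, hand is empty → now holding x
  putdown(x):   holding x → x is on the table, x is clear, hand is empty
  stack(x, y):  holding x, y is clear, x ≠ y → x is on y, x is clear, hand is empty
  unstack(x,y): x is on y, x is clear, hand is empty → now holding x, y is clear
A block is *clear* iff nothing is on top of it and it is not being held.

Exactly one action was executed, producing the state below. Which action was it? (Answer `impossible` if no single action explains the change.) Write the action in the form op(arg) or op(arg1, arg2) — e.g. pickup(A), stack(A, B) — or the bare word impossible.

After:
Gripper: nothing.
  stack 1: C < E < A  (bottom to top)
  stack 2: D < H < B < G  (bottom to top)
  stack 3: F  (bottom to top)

target: towers=[C/E/A; D/H/B/G; F] holding=-
        putdown(G) → towers=[C/E/A; D/H/B; F; G] holding=-
       stack(G, A) → towers=[C/E/A/G; D/H/B; F] holding=-
       stack(G, B) → towers=[C/E/A; D/H/B/G; F] holding=-  ← match
       stack(G, F) → towers=[C/E/A; D/H/B; F/G] holding=-

stack(G, B)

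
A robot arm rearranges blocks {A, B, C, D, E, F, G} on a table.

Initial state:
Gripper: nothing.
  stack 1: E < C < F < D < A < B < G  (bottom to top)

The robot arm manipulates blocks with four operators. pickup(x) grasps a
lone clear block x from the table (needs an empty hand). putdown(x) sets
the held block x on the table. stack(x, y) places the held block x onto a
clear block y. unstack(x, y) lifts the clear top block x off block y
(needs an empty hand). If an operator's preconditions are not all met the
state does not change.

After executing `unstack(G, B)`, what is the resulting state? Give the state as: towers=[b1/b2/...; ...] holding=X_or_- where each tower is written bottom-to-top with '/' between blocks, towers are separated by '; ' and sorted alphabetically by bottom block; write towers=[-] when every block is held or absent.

before: towers=[E/C/F/D/A/B/G] holding=-
pre[unstack(G, B)]: on(G,B) yes, clear(G) yes, handempty yes
all met → apply unstack(G, B)
after:  towers=[E/C/F/D/A/B] holding=G

towers=[E/C/F/D/A/B] holding=G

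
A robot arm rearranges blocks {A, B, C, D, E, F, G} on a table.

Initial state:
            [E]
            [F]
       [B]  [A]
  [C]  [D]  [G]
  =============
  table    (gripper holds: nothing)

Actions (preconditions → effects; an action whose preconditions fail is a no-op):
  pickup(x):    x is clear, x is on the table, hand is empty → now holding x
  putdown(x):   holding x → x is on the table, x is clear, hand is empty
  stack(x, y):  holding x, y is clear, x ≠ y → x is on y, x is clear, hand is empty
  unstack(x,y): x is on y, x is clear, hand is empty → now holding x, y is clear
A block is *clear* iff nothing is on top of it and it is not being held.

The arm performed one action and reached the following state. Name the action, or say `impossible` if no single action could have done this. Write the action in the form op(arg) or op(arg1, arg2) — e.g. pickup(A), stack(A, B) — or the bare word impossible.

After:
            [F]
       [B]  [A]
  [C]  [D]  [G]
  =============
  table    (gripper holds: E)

target: towers=[C; D/B; G/A/F] holding=E
     unstack(B, D) → towers=[C; D; G/A/F/E] holding=B
     unstack(E, F) → towers=[C; D/B; G/A/F] holding=E  ← match
         pickup(C) → towers=[D/B; G/A/F/E] holding=C

unstack(E, F)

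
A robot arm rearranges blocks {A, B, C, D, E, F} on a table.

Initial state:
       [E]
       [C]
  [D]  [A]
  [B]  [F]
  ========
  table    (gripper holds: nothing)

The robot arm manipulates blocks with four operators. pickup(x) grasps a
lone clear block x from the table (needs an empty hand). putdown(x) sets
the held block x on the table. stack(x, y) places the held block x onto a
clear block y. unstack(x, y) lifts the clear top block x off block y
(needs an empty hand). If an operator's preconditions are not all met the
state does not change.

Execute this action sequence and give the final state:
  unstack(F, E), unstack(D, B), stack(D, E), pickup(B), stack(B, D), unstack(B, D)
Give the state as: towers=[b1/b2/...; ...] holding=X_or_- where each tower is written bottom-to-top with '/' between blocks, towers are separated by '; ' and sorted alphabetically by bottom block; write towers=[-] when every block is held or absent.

step 1 (unstack(F, E)) [no-op]: towers=[B/D; F/A/C/E] holding=-
step 2 (unstack(D, B)): towers=[B; F/A/C/E] holding=D
step 3 (stack(D, E)): towers=[B; F/A/C/E/D] holding=-
step 4 (pickup(B)): towers=[F/A/C/E/D] holding=B
step 5 (stack(B, D)): towers=[F/A/C/E/D/B] holding=-
step 6 (unstack(B, D)): towers=[F/A/C/E/D] holding=B

towers=[F/A/C/E/D] holding=B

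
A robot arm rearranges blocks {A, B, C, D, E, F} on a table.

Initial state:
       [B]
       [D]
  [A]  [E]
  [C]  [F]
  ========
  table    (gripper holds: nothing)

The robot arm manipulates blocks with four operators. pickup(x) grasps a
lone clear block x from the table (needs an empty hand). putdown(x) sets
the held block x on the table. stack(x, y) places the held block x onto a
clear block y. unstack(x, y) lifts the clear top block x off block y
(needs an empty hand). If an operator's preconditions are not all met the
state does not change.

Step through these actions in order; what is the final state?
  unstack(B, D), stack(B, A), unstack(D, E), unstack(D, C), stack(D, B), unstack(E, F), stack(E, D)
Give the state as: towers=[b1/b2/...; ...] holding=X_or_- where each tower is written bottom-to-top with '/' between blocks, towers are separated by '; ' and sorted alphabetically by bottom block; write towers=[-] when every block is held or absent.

towers=[C/A/B/D/E; F] holding=-

step 1 (unstack(B, D)): towers=[C/A; F/E/D] holding=B
step 2 (stack(B, A)): towers=[C/A/B; F/E/D] holding=-
step 3 (unstack(D, E)): towers=[C/A/B; F/E] holding=D
step 4 (unstack(D, C)) [no-op]: towers=[C/A/B; F/E] holding=D
step 5 (stack(D, B)): towers=[C/A/B/D; F/E] holding=-
step 6 (unstack(E, F)): towers=[C/A/B/D; F] holding=E
step 7 (stack(E, D)): towers=[C/A/B/D/E; F] holding=-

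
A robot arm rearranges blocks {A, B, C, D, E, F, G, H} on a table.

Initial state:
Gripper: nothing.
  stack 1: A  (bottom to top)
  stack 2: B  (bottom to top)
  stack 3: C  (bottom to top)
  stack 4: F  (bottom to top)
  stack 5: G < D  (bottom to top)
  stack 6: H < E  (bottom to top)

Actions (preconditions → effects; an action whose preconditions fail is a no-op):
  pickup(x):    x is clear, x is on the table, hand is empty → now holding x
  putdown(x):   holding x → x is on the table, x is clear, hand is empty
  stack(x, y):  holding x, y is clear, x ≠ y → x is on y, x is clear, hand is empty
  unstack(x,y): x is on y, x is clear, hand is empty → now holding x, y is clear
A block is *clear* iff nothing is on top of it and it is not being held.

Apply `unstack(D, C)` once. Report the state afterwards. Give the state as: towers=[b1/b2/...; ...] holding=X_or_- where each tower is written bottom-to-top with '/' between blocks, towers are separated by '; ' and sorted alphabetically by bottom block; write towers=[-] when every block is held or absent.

before: towers=[A; B; C; F; G/D; H/E] holding=-
pre[unstack(D, C)]: on(D,C) fail, clear(D) ok, handempty ok
on(D,C) unmet → unstack(D, C) is a no-op
after:  towers=[A; B; C; F; G/D; H/E] holding=-

towers=[A; B; C; F; G/D; H/E] holding=-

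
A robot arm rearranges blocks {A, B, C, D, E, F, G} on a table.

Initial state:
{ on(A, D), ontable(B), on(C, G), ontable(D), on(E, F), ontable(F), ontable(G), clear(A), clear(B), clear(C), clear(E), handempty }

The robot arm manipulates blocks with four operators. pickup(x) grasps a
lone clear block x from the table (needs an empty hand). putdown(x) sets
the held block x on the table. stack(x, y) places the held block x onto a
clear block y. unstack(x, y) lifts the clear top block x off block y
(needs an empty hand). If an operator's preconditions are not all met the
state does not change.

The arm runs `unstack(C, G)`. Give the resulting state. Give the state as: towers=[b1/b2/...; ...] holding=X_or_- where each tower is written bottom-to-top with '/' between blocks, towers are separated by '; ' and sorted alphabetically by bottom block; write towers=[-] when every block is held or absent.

before: towers=[B; D/A; F/E; G/C] holding=-
pre[unstack(C, G)]: on(C,G) ok, clear(C) ok, handempty ok
all met → apply unstack(C, G)
after:  towers=[B; D/A; F/E; G] holding=C

towers=[B; D/A; F/E; G] holding=C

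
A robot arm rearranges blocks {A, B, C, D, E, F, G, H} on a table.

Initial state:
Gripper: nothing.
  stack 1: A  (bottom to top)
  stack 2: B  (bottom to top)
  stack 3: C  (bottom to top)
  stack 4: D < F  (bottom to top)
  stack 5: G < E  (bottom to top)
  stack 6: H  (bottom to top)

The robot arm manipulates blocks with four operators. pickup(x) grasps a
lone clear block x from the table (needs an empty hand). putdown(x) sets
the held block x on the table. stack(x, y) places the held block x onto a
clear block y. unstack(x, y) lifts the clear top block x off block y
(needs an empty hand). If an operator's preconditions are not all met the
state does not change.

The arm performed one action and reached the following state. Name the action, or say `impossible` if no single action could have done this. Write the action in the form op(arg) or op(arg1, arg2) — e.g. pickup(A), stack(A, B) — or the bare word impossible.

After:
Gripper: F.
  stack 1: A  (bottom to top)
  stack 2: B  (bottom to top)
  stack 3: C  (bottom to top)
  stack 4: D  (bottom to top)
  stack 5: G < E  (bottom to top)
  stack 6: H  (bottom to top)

unstack(F, D)

target: towers=[A; B; C; D; G/E; H] holding=F
         pickup(A) → towers=[B; C; D/F; G/E; H] holding=A
     unstack(E, G) → towers=[A; B; C; D/F; G; H] holding=E
         pickup(H) → towers=[A; B; C; D/F; G/E] holding=H
         pickup(B) → towers=[A; C; D/F; G/E; H] holding=B
     unstack(F, D) → towers=[A; B; C; D; G/E; H] holding=F  ← match
         pickup(C) → towers=[A; B; D/F; G/E; H] holding=C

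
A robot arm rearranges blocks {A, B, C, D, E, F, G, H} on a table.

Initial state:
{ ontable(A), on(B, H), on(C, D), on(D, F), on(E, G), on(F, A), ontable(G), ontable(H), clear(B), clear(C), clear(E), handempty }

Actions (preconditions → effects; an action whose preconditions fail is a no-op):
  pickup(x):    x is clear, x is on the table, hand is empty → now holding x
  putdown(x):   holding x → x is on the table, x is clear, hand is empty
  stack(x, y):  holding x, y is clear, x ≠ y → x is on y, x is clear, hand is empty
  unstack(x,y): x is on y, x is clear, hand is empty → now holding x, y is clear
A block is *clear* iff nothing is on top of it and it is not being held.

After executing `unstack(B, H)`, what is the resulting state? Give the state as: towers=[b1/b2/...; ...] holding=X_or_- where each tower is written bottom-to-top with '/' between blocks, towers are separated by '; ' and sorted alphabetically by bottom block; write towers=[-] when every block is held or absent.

before: towers=[A/F/D/C; G/E; H/B] holding=-
pre[unstack(B, H)]: on(B,H) ✓, clear(B) ✓, handempty ✓
all met → apply unstack(B, H)
after:  towers=[A/F/D/C; G/E; H] holding=B

towers=[A/F/D/C; G/E; H] holding=B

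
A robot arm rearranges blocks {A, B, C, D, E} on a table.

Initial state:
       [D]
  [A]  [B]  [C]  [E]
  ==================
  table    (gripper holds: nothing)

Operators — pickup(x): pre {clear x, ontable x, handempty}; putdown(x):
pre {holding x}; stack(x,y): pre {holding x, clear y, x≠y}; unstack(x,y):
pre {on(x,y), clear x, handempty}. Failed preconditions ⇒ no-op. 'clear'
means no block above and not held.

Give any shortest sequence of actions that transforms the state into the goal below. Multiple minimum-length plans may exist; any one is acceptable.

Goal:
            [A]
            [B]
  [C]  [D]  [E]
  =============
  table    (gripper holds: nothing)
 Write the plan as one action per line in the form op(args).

step 1 (unstack(D, B)): towers=[A; B; C; E] holding=D
step 2 (putdown(D)): towers=[A; B; C; D; E] holding=-
step 3 (pickup(B)): towers=[A; C; D; E] holding=B
step 4 (stack(B, E)): towers=[A; C; D; E/B] holding=-
step 5 (pickup(A)): towers=[C; D; E/B] holding=A
step 6 (stack(A, B)): towers=[C; D; E/B/A] holding=-
goal check: towers=[C; D; E/B/A] holding=- — reached (length 6, optimal by BFS)

unstack(D, B)
putdown(D)
pickup(B)
stack(B, E)
pickup(A)
stack(A, B)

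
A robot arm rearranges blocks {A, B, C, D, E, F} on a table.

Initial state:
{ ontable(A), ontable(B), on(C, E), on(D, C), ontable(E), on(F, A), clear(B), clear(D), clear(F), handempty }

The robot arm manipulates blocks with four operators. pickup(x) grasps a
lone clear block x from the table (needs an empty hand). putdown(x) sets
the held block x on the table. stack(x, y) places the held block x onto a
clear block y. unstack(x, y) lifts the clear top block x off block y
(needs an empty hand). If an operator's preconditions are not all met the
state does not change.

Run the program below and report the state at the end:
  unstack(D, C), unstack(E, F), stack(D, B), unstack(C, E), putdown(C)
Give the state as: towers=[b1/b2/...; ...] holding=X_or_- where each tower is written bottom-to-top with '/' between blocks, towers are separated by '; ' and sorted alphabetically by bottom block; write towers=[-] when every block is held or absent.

towers=[A/F; B/D; C; E] holding=-

step 1 (unstack(D, C)): towers=[A/F; B; E/C] holding=D
step 2 (unstack(E, F)) [no-op]: towers=[A/F; B; E/C] holding=D
step 3 (stack(D, B)): towers=[A/F; B/D; E/C] holding=-
step 4 (unstack(C, E)): towers=[A/F; B/D; E] holding=C
step 5 (putdown(C)): towers=[A/F; B/D; C; E] holding=-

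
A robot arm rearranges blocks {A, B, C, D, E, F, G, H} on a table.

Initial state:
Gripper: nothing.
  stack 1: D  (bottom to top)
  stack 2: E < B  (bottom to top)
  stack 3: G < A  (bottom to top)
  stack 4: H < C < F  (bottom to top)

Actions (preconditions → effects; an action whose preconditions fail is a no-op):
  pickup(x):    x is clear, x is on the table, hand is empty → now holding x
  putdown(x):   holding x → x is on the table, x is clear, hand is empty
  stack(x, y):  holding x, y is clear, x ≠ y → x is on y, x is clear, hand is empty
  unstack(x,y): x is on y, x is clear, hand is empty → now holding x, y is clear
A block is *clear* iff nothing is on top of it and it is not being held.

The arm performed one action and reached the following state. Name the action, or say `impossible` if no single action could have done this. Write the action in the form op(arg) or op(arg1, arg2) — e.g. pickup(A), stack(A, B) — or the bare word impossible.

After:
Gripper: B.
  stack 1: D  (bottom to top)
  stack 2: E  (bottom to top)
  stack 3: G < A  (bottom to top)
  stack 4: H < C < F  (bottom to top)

unstack(B, E)

target: towers=[D; E; G/A; H/C/F] holding=B
     unstack(A, G) → towers=[D; E/B; G; H/C/F] holding=A
     unstack(B, E) → towers=[D; E; G/A; H/C/F] holding=B  ← match
     unstack(F, C) → towers=[D; E/B; G/A; H/C] holding=F
         pickup(D) → towers=[E/B; G/A; H/C/F] holding=D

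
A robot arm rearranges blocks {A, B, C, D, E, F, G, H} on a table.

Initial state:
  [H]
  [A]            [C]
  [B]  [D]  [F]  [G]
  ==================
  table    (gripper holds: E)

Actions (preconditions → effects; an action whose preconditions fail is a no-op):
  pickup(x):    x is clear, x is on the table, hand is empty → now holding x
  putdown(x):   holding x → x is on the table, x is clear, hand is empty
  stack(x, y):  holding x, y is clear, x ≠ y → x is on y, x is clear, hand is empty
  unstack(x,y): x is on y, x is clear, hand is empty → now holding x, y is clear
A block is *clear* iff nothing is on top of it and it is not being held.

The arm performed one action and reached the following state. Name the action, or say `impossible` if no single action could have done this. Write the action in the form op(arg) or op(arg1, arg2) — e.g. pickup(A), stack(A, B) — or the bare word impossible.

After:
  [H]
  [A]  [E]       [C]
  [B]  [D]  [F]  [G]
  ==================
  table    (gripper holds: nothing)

stack(E, D)

target: towers=[B/A/H; D/E; F; G/C] holding=-
        putdown(E) → towers=[B/A/H; D; E; F; G/C] holding=-
       stack(E, H) → towers=[B/A/H/E; D; F; G/C] holding=-
       stack(E, F) → towers=[B/A/H; D; F/E; G/C] holding=-
       stack(E, D) → towers=[B/A/H; D/E; F; G/C] holding=-  ← match
       stack(E, C) → towers=[B/A/H; D; F; G/C/E] holding=-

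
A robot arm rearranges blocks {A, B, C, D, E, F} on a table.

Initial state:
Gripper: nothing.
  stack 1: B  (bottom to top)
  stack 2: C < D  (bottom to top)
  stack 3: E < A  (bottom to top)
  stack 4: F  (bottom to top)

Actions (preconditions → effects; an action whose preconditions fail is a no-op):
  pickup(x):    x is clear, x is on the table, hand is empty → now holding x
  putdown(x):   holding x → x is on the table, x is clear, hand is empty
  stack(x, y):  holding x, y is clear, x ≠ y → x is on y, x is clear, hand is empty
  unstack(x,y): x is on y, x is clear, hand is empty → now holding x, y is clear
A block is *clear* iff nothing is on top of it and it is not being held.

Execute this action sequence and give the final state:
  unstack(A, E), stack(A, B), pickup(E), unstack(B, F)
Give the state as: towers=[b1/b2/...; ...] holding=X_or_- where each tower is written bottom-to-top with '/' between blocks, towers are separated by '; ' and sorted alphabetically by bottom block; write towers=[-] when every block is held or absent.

step 1 (unstack(A, E)): towers=[B; C/D; E; F] holding=A
step 2 (stack(A, B)): towers=[B/A; C/D; E; F] holding=-
step 3 (pickup(E)): towers=[B/A; C/D; F] holding=E
step 4 (unstack(B, F)) [no-op]: towers=[B/A; C/D; F] holding=E

towers=[B/A; C/D; F] holding=E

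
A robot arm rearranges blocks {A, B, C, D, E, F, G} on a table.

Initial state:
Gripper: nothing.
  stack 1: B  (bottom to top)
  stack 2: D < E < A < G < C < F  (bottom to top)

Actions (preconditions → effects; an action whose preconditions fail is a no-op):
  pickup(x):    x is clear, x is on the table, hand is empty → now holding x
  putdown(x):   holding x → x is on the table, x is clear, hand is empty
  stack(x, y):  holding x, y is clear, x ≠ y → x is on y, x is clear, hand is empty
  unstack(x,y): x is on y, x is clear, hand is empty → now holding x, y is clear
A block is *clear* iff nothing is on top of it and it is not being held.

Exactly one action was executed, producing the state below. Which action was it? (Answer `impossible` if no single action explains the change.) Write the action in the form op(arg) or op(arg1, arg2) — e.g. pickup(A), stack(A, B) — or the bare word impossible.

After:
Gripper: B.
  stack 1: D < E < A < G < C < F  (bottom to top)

target: towers=[D/E/A/G/C/F] holding=B
         pickup(B) → towers=[D/E/A/G/C/F] holding=B  ← match
     unstack(F, C) → towers=[B; D/E/A/G/C] holding=F

pickup(B)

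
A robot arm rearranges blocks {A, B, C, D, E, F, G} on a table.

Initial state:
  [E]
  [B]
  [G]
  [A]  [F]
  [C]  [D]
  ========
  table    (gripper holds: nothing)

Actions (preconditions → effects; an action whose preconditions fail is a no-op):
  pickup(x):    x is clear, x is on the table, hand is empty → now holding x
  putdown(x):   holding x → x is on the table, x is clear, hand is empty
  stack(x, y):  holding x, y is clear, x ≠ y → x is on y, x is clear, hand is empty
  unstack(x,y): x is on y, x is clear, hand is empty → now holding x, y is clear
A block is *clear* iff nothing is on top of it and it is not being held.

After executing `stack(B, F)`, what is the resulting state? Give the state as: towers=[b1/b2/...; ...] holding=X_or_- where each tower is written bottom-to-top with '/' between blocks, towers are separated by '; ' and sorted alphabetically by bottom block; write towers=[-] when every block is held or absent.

before: towers=[C/A/G/B/E; D/F] holding=-
pre[stack(B, F)]: holding(B) ✗, clear(F) ✓, B≠F ✓
holding(B) unmet → stack(B, F) is a no-op
after:  towers=[C/A/G/B/E; D/F] holding=-

towers=[C/A/G/B/E; D/F] holding=-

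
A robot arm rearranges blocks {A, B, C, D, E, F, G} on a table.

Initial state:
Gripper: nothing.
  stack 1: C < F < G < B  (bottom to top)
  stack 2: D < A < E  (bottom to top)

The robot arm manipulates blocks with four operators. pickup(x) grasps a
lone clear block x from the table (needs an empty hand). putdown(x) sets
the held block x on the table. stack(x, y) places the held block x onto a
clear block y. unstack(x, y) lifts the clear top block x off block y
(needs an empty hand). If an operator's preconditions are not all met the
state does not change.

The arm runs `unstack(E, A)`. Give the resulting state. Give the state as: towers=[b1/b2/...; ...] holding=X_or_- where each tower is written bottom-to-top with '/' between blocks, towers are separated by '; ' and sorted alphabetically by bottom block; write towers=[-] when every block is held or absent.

towers=[C/F/G/B; D/A] holding=E

before: towers=[C/F/G/B; D/A/E] holding=-
pre[unstack(E, A)]: on(E,A) ok, clear(E) ok, handempty ok
all met → apply unstack(E, A)
after:  towers=[C/F/G/B; D/A] holding=E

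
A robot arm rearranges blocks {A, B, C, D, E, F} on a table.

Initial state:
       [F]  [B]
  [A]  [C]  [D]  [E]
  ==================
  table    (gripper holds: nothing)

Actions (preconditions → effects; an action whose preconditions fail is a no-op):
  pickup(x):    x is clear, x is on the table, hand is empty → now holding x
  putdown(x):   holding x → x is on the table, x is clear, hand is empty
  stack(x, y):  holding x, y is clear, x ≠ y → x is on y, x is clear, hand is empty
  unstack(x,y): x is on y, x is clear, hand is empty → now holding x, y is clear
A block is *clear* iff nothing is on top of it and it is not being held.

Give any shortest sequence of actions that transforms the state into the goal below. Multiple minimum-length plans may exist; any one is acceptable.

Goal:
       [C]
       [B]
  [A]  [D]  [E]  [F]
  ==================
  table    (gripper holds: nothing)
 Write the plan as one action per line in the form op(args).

step 1 (unstack(F, C)): towers=[A; C; D/B; E] holding=F
step 2 (putdown(F)): towers=[A; C; D/B; E; F] holding=-
step 3 (pickup(C)): towers=[A; D/B; E; F] holding=C
step 4 (stack(C, B)): towers=[A; D/B/C; E; F] holding=-
goal check: towers=[A; D/B/C; E; F] holding=- — reached (length 4, optimal by BFS)

unstack(F, C)
putdown(F)
pickup(C)
stack(C, B)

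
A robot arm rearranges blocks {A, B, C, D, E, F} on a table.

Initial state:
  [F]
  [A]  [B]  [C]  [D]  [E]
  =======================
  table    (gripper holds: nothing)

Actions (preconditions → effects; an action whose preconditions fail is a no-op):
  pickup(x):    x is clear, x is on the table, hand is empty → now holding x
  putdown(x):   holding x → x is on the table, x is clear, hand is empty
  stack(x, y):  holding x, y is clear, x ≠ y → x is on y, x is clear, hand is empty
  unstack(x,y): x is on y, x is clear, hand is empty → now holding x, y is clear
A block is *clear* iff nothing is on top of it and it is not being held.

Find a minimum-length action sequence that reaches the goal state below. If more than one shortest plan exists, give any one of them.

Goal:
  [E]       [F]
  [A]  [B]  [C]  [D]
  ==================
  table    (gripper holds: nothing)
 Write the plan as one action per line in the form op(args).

step 1 (unstack(F, A)): towers=[A; B; C; D; E] holding=F
step 2 (stack(F, C)): towers=[A; B; C/F; D; E] holding=-
step 3 (pickup(E)): towers=[A; B; C/F; D] holding=E
step 4 (stack(E, A)): towers=[A/E; B; C/F; D] holding=-
goal check: towers=[A/E; B; C/F; D] holding=- — reached (length 4, optimal by BFS)

unstack(F, A)
stack(F, C)
pickup(E)
stack(E, A)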